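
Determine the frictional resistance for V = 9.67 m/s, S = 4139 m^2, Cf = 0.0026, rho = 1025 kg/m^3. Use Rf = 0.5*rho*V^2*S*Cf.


Formula: Rf = 0.5 * rho * V^2 * S * Cf
Step 1 — V^2 = 9.67^2 = 93.5089
Step 2 — 0.5 * rho * V^2 = 0.5 * 1025 * 93.5089 = 47923.31125
Step 3 — Rf = 47923.31125 * 4139 * 0.0026 ≈ 515720 N (5 s.f.)

515720 N


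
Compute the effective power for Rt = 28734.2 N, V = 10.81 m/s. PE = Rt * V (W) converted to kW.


Formula: PE = Rt * V / 1000 (kW)
Step 1 — PE (W) = 28734.2 * 10.81 = 310616.702 W
Step 2 — PE (kW) = 310616.702 / 1000 ≈ 310.62 kW (5 s.f.)

310.62 kW


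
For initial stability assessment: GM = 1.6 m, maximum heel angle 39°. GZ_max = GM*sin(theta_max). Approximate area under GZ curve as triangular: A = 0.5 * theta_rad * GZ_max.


Formula: GZ_max = GM * sin(theta); Area = 0.5 * theta_rad * GZ_max
Step 1 — GZ_max = 1.6 * sin(39°) = 1.6 * 0.62932 = 1.006912 m
Step 2 — theta_rad = 39 * pi/180 = 0.680678 rad
Step 3 — Area = 0.5 * 0.680678 * 1.006912 ≈ 0.34269 m·rad (5 s.f.)

0.34269 m·rad


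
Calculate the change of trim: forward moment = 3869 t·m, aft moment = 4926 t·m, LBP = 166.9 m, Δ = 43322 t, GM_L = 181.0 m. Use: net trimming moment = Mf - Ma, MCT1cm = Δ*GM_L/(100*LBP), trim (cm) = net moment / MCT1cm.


Formula: net trimming moment = Mf - Ma; MCT1cm = Δ*GM_L/(100*LBP); trim = net moment / MCT1cm
Step 1 — net trimming moment = 3869 - 4926 = -1057 t·m
Step 2 — MCT1cm = 43322 * 181.0 / (100 * 166.9) = 469.8192 t·m/cm
Step 3 — trim = -1057 / 469.8192 ≈ -2.2498 cm (5 s.f.)

-2.2498 cm


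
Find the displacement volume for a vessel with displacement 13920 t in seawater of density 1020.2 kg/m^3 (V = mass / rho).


Formula: V = mass / rho
Step 1 — convert tonnes to kg: 13920 t * 1000 = 13920000 kg
Step 2 — V = 13920000 / 1020.2 ≈ 13644 m^3 (5 s.f.)

13644 m^3


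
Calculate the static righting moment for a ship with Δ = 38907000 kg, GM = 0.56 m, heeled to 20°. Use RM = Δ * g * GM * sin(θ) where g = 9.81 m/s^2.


Formula: GZ = GM * sin(theta); RM = disp * g * GZ
Step 1 — GZ = 0.56 * sin(20°) = 0.56 * 0.34202 = 0.191531 m
Step 2 — RM = 38907000 * 9.81 * 0.191531 ≈ 73103000 N·m (5 s.f.)

73103000 N·m


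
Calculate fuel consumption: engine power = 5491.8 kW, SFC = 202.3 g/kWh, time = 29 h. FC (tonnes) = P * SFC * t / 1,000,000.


Formula: FC (tonnes) = P * SFC * t / 1,000,000
Step 1 — P * SFC * t = 5491.8 * 202.3 * 29 = 32218743.06 g
Step 2 — FC (tonnes) = 32218743.06 / 1,000,000 ≈ 32.219 tonnes (5 s.f.)

32.219 tonnes


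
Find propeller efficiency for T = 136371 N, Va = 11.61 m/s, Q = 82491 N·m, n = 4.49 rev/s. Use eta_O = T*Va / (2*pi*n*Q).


Formula: eta = T * Va / (2 * pi * n * Q)
Step 1 — numerator = T * Va = 136371 * 11.61 = 1583267.31
Step 2 — 2 * pi * n = 2 * pi * 4.49 = 28.211502
Step 3 — denominator = 28.211502 * 82491 = 2327195.01
Step 4 — eta = 1583267.31 / 2327195.01 ≈ 0.68033 (5 s.f.)

0.68033


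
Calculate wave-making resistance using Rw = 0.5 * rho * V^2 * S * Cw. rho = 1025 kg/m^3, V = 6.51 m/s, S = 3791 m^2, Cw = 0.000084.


Formula: Rw = 0.5 * rho * V^2 * S * Cw
Step 1 — V^2 = 6.51^2 = 42.3801
Step 2 — 0.5 * rho * V^2 = 0.5 * 1025 * 42.3801 = 21719.80125
Step 3 — Rw = 21719.80125 * 3791 * 0.000084 ≈ 6916.5 N (5 s.f.)

6916.5 N


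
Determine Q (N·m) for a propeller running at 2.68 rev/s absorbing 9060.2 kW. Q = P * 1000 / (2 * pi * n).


Formula: Q = P_W / (2 * pi * n)
Step 1 — P_W = 9060.2 kW * 1000 = 9060200.0 W
Step 2 — 2 * pi * n = 2 * pi * 2.68 = 16.838937
Step 3 — Q = 9060200.0 / 16.838937 ≈ 538050 N·m (5 s.f.)

538050 N·m


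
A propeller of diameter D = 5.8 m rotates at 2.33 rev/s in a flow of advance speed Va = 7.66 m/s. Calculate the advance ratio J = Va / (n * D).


Formula: J = Va / (n * D)
Step 1 — n * D = 2.33 * 5.8 = 13.514
Step 2 — J = 7.66 / 13.514 ≈ 0.56682 (5 s.f.)

0.56682


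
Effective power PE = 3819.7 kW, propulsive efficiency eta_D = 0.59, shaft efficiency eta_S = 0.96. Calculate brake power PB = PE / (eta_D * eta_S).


Formula: PB = PE / (eta_D * eta_S)
Step 1 — combined efficiency = eta_D * eta_S = 0.59 * 0.96 = 0.5664
Step 2 — PB = 3819.7 / 0.5664 ≈ 6743.8 kW (5 s.f.)

6743.8 kW


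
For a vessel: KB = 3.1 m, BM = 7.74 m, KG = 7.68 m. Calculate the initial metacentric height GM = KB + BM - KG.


Formula: GM = KB + BM - KG
Step 1 — KM = KB + BM = 3.1 + 7.74 = 10.84 m
Step 2 — GM = KM - KG = 10.84 - 7.68 = 3.16 m

3.16 m


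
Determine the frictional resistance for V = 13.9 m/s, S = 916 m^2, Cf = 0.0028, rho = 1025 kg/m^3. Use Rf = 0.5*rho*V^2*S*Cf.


Formula: Rf = 0.5 * rho * V^2 * S * Cf
Step 1 — V^2 = 13.9^2 = 193.21
Step 2 — 0.5 * rho * V^2 = 0.5 * 1025 * 193.21 = 99020.125
Step 3 — Rf = 99020.125 * 916 * 0.0028 ≈ 253970 N (5 s.f.)

253970 N


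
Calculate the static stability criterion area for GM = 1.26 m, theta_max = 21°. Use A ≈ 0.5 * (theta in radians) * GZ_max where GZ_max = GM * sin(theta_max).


Formula: GZ_max = GM * sin(theta); Area = 0.5 * theta_rad * GZ_max
Step 1 — GZ_max = 1.26 * sin(21°) = 1.26 * 0.358368 = 0.451544 m
Step 2 — theta_rad = 21 * pi/180 = 0.366519 rad
Step 3 — Area = 0.5 * 0.366519 * 0.451544 ≈ 0.082750 m·rad (5 s.f.)

0.082750 m·rad


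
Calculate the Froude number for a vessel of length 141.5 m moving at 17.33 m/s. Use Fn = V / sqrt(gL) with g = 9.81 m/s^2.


Formula: Fn = V / sqrt(g * L)
Step 1 — g * L = 9.81 * 141.5 = 1388.115
Step 2 — sqrt(g * L) = sqrt(1388.115) = 37.257415
Step 3 — Fn = 17.33 / 37.257415 ≈ 0.46514 (5 s.f.)

0.46514


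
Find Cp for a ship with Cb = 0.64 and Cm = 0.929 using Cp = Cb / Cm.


Formula: Cp = Cb / Cm
Substituting: Cp = 0.64 / 0.929
Result: Cp ≈ 0.68891 (5 s.f.)

0.68891


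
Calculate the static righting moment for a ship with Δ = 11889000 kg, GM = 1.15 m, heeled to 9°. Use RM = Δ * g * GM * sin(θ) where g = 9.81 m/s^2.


Formula: GZ = GM * sin(theta); RM = disp * g * GZ
Step 1 — GZ = 1.15 * sin(9°) = 1.15 * 0.156434 = 0.179899 m
Step 2 — RM = 11889000 * 9.81 * 0.179899 ≈ 20982000 N·m (5 s.f.)

20982000 N·m


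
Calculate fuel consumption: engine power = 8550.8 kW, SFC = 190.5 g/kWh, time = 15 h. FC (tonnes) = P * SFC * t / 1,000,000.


Formula: FC (tonnes) = P * SFC * t / 1,000,000
Step 1 — P * SFC * t = 8550.8 * 190.5 * 15 = 24433911.0 g
Step 2 — FC (tonnes) = 24433911.0 / 1,000,000 ≈ 24.434 tonnes (5 s.f.)

24.434 tonnes


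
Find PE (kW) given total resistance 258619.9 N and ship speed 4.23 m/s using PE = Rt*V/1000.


Formula: PE = Rt * V / 1000 (kW)
Step 1 — PE (W) = 258619.9 * 4.23 = 1093962.177 W
Step 2 — PE (kW) = 1093962.177 / 1000 ≈ 1094.0 kW (5 s.f.)

1094.0 kW


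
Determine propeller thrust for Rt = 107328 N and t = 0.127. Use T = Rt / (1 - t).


Formula: T = Rt / (1 - t)
Step 1 — (1 - t) = 1 - 0.127 = 0.873
Step 2 — T = 107328 / 0.873 ≈ 122940 N (5 s.f.)

122940 N


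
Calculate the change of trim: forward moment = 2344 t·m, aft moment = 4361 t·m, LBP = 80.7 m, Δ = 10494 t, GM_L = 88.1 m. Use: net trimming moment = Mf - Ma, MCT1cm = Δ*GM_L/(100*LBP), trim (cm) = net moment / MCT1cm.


Formula: net trimming moment = Mf - Ma; MCT1cm = Δ*GM_L/(100*LBP); trim = net moment / MCT1cm
Step 1 — net trimming moment = 2344 - 4361 = -2017 t·m
Step 2 — MCT1cm = 10494 * 88.1 / (100 * 80.7) = 114.5628 t·m/cm
Step 3 — trim = -2017 / 114.5628 ≈ -17.606 cm (5 s.f.)

-17.606 cm


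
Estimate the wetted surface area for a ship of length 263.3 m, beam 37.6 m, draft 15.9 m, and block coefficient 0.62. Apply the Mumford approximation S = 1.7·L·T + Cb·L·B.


Formula: S = 1.7*L*T + V/T with V = Cb*L*B*T, i.e. S = L * (1.7*T + Cb*B)
Step 1 — 1.7*T = 1.7 * 15.9 = 27.03 m
Step 2 — Cb*B = 0.62 * 37.6 = 23.312 m
Step 3 — 1.7*T + Cb*B = 27.03 + 23.312 = 50.342 m
Step 4 — S = 263.3 * 50.342 ≈ 13255 m^2 (5 s.f.)

13255 m^2


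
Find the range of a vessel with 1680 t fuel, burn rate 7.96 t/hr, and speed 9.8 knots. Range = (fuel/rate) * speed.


Formula: endurance = fuel / rate; range = endurance * speed
Step 1 — endurance = 1680 / 7.96 = 211.0553 hours
Step 2 — range = 211.0553 * 9.8 ≈ 2068.3 nautical miles (5 s.f.)

2068.3 NM


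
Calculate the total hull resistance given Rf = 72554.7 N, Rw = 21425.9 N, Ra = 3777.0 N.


Formula: Rt = Rf + Rw + Ra
Substituting: Rt = 72554.7 + 21425.9 + 3777.0
Result: Rt = 97757.6 N

97757.6 N


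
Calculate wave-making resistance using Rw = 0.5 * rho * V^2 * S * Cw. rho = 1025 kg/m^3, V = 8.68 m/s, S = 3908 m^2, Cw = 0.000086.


Formula: Rw = 0.5 * rho * V^2 * S * Cw
Step 1 — V^2 = 8.68^2 = 75.3424
Step 2 — 0.5 * rho * V^2 = 0.5 * 1025 * 75.3424 = 38612.98
Step 3 — Rw = 38612.98 * 3908 * 0.000086 ≈ 12977 N (5 s.f.)

12977 N


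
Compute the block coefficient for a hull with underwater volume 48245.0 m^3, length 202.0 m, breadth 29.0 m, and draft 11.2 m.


Formula: Cb = V / (L * B * T)
Step 1 — L * B * T = 202.0 * 29.0 * 11.2 = 65609.6 m^3
Step 2 — Cb = 48245.0 / 65609.6 ≈ 0.73533 (5 s.f.)

0.73533


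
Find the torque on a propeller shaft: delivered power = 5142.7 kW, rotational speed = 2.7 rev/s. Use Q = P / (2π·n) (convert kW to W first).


Formula: Q = P_W / (2 * pi * n)
Step 1 — P_W = 5142.7 kW * 1000 = 5142700.0 W
Step 2 — 2 * pi * n = 2 * pi * 2.7 = 16.9646
Step 3 — Q = 5142700.0 / 16.9646 ≈ 303140 N·m (5 s.f.)

303140 N·m


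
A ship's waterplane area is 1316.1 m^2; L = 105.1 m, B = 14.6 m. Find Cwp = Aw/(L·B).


Formula: Cwp = Aw / (L * B)
Step 1 — L * B = 105.1 * 14.6 = 1534.46 m^2
Step 2 — Cwp = 1316.1 / 1534.46 ≈ 0.85770 (5 s.f.)

0.85770


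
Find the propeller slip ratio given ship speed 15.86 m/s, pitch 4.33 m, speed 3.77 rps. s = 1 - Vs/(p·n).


Formula: s = 1 - Vs / (p * n)
Step 1 — p * n = 4.33 * 3.77 = 16.3241
Step 2 — Vs / (p*n) = 15.86 / 16.3241 = 0.97157 (6 d.p.)
Step 3 — s = 1 - 0.97157 = 0.02843

0.02843


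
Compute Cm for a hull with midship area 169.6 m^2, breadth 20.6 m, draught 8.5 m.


Formula: Cm = Am / (B * T)
Step 1 — B * T = 20.6 * 8.5 = 175.1 m^2
Step 2 — Cm = 169.6 / 175.1 ≈ 0.96859 (5 s.f.)

0.96859


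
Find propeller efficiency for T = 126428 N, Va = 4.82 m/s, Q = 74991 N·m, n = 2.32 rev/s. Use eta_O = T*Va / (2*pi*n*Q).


Formula: eta = T * Va / (2 * pi * n * Q)
Step 1 — numerator = T * Va = 126428 * 4.82 = 609382.96
Step 2 — 2 * pi * n = 2 * pi * 2.32 = 14.57699
Step 3 — denominator = 14.57699 * 74991 = 1093143.06
Step 4 — eta = 609382.96 / 1093143.06 ≈ 0.55746 (5 s.f.)

0.55746


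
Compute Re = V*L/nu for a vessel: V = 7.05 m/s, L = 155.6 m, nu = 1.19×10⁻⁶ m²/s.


Formula: Re = V * L / nu
Step 1 — V * L = 7.05 * 155.6 = 1096.98 m^2/s
Step 2 — Re = 1096.98 / 1.19e-6 = 9.22e+08

9.22e+08


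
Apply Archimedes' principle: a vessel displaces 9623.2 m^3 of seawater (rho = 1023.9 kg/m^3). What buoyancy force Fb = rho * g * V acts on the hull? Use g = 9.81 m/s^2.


Formula: Fb = rho * g * V
Substituting: Fb = 1023.9 * 9.81 * 9623.2
Intermediate: 1023.9 * 9.81 = 10044.459
Result: Fb = 10044.459 * 9623.2 ≈ 96660000 N (5 s.f.)

96660000 N


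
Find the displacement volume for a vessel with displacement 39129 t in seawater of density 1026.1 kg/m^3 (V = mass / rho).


Formula: V = mass / rho
Step 1 — convert tonnes to kg: 39129 t * 1000 = 39129000 kg
Step 2 — V = 39129000 / 1026.1 ≈ 38134 m^3 (5 s.f.)

38134 m^3


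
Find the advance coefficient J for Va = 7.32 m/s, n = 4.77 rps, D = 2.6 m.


Formula: J = Va / (n * D)
Step 1 — n * D = 4.77 * 2.6 = 12.402
Step 2 — J = 7.32 / 12.402 ≈ 0.59023 (5 s.f.)

0.59023


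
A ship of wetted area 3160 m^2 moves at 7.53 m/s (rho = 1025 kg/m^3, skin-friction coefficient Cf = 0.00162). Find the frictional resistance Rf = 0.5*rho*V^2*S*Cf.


Formula: Rf = 0.5 * rho * V^2 * S * Cf
Step 1 — V^2 = 7.53^2 = 56.7009
Step 2 — 0.5 * rho * V^2 = 0.5 * 1025 * 56.7009 = 29059.21125
Step 3 — Rf = 29059.21125 * 3160 * 0.00162 ≈ 148760 N (5 s.f.)

148760 N


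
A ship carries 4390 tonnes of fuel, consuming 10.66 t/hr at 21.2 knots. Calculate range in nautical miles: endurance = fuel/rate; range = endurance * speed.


Formula: endurance = fuel / rate; range = endurance * speed
Step 1 — endurance = 4390 / 10.66 = 411.8199 hours
Step 2 — range = 411.8199 * 21.2 ≈ 8730.6 nautical miles (5 s.f.)

8730.6 NM


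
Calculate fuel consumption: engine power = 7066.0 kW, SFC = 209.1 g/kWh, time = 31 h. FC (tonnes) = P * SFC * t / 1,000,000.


Formula: FC (tonnes) = P * SFC * t / 1,000,000
Step 1 — P * SFC * t = 7066.0 * 209.1 * 31 = 45802518.6 g
Step 2 — FC (tonnes) = 45802518.6 / 1,000,000 ≈ 45.803 tonnes (5 s.f.)

45.803 tonnes


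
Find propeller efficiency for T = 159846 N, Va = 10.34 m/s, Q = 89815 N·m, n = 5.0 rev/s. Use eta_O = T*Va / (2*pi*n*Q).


Formula: eta = T * Va / (2 * pi * n * Q)
Step 1 — numerator = T * Va = 159846 * 10.34 = 1652807.64
Step 2 — 2 * pi * n = 2 * pi * 5.0 = 31.415927
Step 3 — denominator = 31.415927 * 89815 = 2821621.48
Step 4 — eta = 1652807.64 / 2821621.48 ≈ 0.58577 (5 s.f.)

0.58577


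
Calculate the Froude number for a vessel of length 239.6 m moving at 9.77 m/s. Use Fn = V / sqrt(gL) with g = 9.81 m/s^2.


Formula: Fn = V / sqrt(g * L)
Step 1 — g * L = 9.81 * 239.6 = 2350.476
Step 2 — sqrt(g * L) = sqrt(2350.476) = 48.481708
Step 3 — Fn = 9.77 / 48.481708 ≈ 0.20152 (5 s.f.)

0.20152


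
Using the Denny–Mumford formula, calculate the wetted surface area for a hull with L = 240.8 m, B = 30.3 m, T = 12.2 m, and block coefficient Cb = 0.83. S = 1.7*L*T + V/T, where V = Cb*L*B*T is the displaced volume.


Formula: S = 1.7*L*T + V/T with V = Cb*L*B*T, i.e. S = L * (1.7*T + Cb*B)
Step 1 — 1.7*T = 1.7 * 12.2 = 20.74 m
Step 2 — Cb*B = 0.83 * 30.3 = 25.149 m
Step 3 — 1.7*T + Cb*B = 20.74 + 25.149 = 45.889 m
Step 4 — S = 240.8 * 45.889 ≈ 11050 m^2 (5 s.f.)

11050 m^2


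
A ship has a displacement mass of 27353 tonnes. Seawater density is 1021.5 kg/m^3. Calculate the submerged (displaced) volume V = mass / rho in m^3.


Formula: V = mass / rho
Step 1 — convert tonnes to kg: 27353 t * 1000 = 27353000 kg
Step 2 — V = 27353000 / 1021.5 ≈ 26777 m^3 (5 s.f.)

26777 m^3


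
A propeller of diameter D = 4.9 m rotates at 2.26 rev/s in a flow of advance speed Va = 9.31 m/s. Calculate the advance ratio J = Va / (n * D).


Formula: J = Va / (n * D)
Step 1 — n * D = 2.26 * 4.9 = 11.074
Step 2 — J = 9.31 / 11.074 ≈ 0.84071 (5 s.f.)

0.84071


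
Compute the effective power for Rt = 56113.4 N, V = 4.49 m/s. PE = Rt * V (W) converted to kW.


Formula: PE = Rt * V / 1000 (kW)
Step 1 — PE (W) = 56113.4 * 4.49 = 251949.166 W
Step 2 — PE (kW) = 251949.166 / 1000 ≈ 251.95 kW (5 s.f.)

251.95 kW


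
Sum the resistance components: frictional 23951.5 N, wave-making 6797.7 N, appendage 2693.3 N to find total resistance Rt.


Formula: Rt = Rf + Rw + Ra
Substituting: Rt = 23951.5 + 6797.7 + 2693.3
Result: Rt = 33442.5 N

33442.5 N


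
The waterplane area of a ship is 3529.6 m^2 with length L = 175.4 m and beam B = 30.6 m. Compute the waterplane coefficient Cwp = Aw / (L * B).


Formula: Cwp = Aw / (L * B)
Step 1 — L * B = 175.4 * 30.6 = 5367.24 m^2
Step 2 — Cwp = 3529.6 / 5367.24 ≈ 0.65762 (5 s.f.)

0.65762


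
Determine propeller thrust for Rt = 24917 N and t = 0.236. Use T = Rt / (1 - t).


Formula: T = Rt / (1 - t)
Step 1 — (1 - t) = 1 - 0.236 = 0.764
Step 2 — T = 24917 / 0.764 ≈ 32614 N (5 s.f.)

32614 N


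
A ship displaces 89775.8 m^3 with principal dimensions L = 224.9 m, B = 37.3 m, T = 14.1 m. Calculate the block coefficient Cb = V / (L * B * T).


Formula: Cb = V / (L * B * T)
Step 1 — L * B * T = 224.9 * 37.3 * 14.1 = 118281.657 m^3
Step 2 — Cb = 89775.8 / 118281.657 ≈ 0.75900 (5 s.f.)

0.75900


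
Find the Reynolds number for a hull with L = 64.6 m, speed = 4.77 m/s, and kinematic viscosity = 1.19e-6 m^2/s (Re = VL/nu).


Formula: Re = V * L / nu
Step 1 — V * L = 4.77 * 64.6 = 308.142 m^2/s
Step 2 — Re = 308.142 / 1.19e-6 = 2.59e+08

2.59e+08


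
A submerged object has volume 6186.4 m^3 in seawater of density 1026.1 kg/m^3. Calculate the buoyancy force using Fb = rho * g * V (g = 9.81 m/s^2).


Formula: Fb = rho * g * V
Substituting: Fb = 1026.1 * 9.81 * 6186.4
Intermediate: 1026.1 * 9.81 = 10066.041
Result: Fb = 10066.041 * 6186.4 ≈ 62273000 N (5 s.f.)

62273000 N


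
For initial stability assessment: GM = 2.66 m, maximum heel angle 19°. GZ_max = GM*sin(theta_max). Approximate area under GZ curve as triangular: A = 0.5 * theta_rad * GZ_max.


Formula: GZ_max = GM * sin(theta); Area = 0.5 * theta_rad * GZ_max
Step 1 — GZ_max = 2.66 * sin(19°) = 2.66 * 0.325568 = 0.866011 m
Step 2 — theta_rad = 19 * pi/180 = 0.331613 rad
Step 3 — Area = 0.5 * 0.331613 * 0.866011 ≈ 0.14359 m·rad (5 s.f.)

0.14359 m·rad


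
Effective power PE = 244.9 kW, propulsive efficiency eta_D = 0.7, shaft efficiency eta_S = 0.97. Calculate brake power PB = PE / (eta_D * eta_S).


Formula: PB = PE / (eta_D * eta_S)
Step 1 — combined efficiency = eta_D * eta_S = 0.7 * 0.97 = 0.679
Step 2 — PB = 244.9 / 0.679 ≈ 360.68 kW (5 s.f.)

360.68 kW


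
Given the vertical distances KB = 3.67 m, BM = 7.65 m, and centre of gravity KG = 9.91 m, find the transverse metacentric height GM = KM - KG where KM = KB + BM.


Formula: GM = KB + BM - KG
Step 1 — KM = KB + BM = 3.67 + 7.65 = 11.32 m
Step 2 — GM = KM - KG = 11.32 - 9.91 = 1.41 m

1.41 m


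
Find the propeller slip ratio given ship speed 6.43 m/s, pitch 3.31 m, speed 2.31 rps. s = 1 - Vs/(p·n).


Formula: s = 1 - Vs / (p * n)
Step 1 — p * n = 3.31 * 2.31 = 7.6461
Step 2 — Vs / (p*n) = 6.43 / 7.6461 = 0.840952 (6 d.p.)
Step 3 — s = 1 - 0.840952 = 0.159048

0.159048


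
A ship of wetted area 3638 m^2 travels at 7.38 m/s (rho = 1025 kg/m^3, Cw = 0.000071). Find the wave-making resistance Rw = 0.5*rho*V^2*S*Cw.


Formula: Rw = 0.5 * rho * V^2 * S * Cw
Step 1 — V^2 = 7.38^2 = 54.4644
Step 2 — 0.5 * rho * V^2 = 0.5 * 1025 * 54.4644 = 27913.005
Step 3 — Rw = 27913.005 * 3638 * 0.000071 ≈ 7209.9 N (5 s.f.)

7209.9 N


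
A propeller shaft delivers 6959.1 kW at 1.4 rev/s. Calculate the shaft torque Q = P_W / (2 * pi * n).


Formula: Q = P_W / (2 * pi * n)
Step 1 — P_W = 6959.1 kW * 1000 = 6959100.0 W
Step 2 — 2 * pi * n = 2 * pi * 1.4 = 8.796459
Step 3 — Q = 6959100.0 / 8.796459 ≈ 791130 N·m (5 s.f.)

791130 N·m


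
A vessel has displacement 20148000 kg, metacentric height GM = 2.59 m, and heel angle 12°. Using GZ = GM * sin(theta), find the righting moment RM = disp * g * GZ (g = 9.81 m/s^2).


Formula: GZ = GM * sin(theta); RM = disp * g * GZ
Step 1 — GZ = 2.59 * sin(12°) = 2.59 * 0.207912 = 0.538492 m
Step 2 — RM = 20148000 * 9.81 * 0.538492 ≈ 106430000 N·m (5 s.f.)

106430000 N·m


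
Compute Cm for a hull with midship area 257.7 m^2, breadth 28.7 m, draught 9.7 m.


Formula: Cm = Am / (B * T)
Step 1 — B * T = 28.7 * 9.7 = 278.39 m^2
Step 2 — Cm = 257.7 / 278.39 ≈ 0.92568 (5 s.f.)

0.92568


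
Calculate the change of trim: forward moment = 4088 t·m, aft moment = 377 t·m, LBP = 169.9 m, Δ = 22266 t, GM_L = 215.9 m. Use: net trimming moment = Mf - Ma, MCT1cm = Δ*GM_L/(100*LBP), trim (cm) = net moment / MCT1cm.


Formula: net trimming moment = Mf - Ma; MCT1cm = Δ*GM_L/(100*LBP); trim = net moment / MCT1cm
Step 1 — net trimming moment = 4088 - 377 = 3711 t·m
Step 2 — MCT1cm = 22266 * 215.9 / (100 * 169.9) = 282.9446 t·m/cm
Step 3 — trim = 3711 / 282.9446 ≈ 13.116 cm (5 s.f.)

13.116 cm


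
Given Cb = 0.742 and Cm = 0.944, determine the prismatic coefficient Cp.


Formula: Cp = Cb / Cm
Substituting: Cp = 0.742 / 0.944
Result: Cp ≈ 0.78602 (5 s.f.)

0.78602


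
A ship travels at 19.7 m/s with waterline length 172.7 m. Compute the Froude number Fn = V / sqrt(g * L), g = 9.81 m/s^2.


Formula: Fn = V / sqrt(g * L)
Step 1 — g * L = 9.81 * 172.7 = 1694.187
Step 2 — sqrt(g * L) = sqrt(1694.187) = 41.160503
Step 3 — Fn = 19.7 / 41.160503 ≈ 0.47861 (5 s.f.)

0.47861


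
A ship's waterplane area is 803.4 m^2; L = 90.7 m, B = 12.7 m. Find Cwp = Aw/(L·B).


Formula: Cwp = Aw / (L * B)
Step 1 — L * B = 90.7 * 12.7 = 1151.89 m^2
Step 2 — Cwp = 803.4 / 1151.89 ≈ 0.69746 (5 s.f.)

0.69746


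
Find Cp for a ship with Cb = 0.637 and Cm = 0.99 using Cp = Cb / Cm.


Formula: Cp = Cb / Cm
Substituting: Cp = 0.637 / 0.99
Result: Cp ≈ 0.64343 (5 s.f.)

0.64343


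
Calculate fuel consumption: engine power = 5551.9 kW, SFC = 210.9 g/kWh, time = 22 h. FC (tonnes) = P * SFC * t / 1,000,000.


Formula: FC (tonnes) = P * SFC * t / 1,000,000
Step 1 — P * SFC * t = 5551.9 * 210.9 * 22 = 25759705.62 g
Step 2 — FC (tonnes) = 25759705.62 / 1,000,000 ≈ 25.760 tonnes (5 s.f.)

25.760 tonnes


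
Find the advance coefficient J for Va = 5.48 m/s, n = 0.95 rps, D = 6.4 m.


Formula: J = Va / (n * D)
Step 1 — n * D = 0.95 * 6.4 = 6.08
Step 2 — J = 5.48 / 6.08 ≈ 0.90132 (5 s.f.)

0.90132


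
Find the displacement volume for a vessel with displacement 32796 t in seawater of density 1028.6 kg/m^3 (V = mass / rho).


Formula: V = mass / rho
Step 1 — convert tonnes to kg: 32796 t * 1000 = 32796000 kg
Step 2 — V = 32796000 / 1028.6 ≈ 31884 m^3 (5 s.f.)

31884 m^3


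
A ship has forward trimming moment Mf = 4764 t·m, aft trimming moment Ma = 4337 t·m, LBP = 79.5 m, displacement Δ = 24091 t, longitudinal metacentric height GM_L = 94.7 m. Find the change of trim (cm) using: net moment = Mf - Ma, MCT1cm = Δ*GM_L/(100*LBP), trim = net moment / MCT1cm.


Formula: net trimming moment = Mf - Ma; MCT1cm = Δ*GM_L/(100*LBP); trim = net moment / MCT1cm
Step 1 — net trimming moment = 4764 - 4337 = 427 t·m
Step 2 — MCT1cm = 24091 * 94.7 / (100 * 79.5) = 286.9708 t·m/cm
Step 3 — trim = 427 / 286.9708 ≈ 1.4880 cm (5 s.f.)

1.4880 cm


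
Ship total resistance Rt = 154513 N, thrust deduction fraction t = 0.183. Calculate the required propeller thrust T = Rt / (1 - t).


Formula: T = Rt / (1 - t)
Step 1 — (1 - t) = 1 - 0.183 = 0.817
Step 2 — T = 154513 / 0.817 ≈ 189120 N (5 s.f.)

189120 N


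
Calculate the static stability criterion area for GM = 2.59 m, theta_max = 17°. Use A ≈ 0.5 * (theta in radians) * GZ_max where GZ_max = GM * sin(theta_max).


Formula: GZ_max = GM * sin(theta); Area = 0.5 * theta_rad * GZ_max
Step 1 — GZ_max = 2.59 * sin(17°) = 2.59 * 0.292372 = 0.757243 m
Step 2 — theta_rad = 17 * pi/180 = 0.296706 rad
Step 3 — Area = 0.5 * 0.296706 * 0.757243 ≈ 0.11234 m·rad (5 s.f.)

0.11234 m·rad


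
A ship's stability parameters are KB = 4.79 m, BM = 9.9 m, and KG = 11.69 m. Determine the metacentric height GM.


Formula: GM = KB + BM - KG
Step 1 — KM = KB + BM = 4.79 + 9.9 = 14.69 m
Step 2 — GM = KM - KG = 14.69 - 11.69 = 3.0 m

3.0 m


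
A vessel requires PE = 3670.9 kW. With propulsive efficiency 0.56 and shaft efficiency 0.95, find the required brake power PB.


Formula: PB = PE / (eta_D * eta_S)
Step 1 — combined efficiency = eta_D * eta_S = 0.56 * 0.95 = 0.532
Step 2 — PB = 3670.9 / 0.532 ≈ 6900.2 kW (5 s.f.)

6900.2 kW


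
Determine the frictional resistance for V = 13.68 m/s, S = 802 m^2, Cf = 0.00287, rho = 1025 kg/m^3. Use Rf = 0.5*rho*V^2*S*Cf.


Formula: Rf = 0.5 * rho * V^2 * S * Cf
Step 1 — V^2 = 13.68^2 = 187.1424
Step 2 — 0.5 * rho * V^2 = 0.5 * 1025 * 187.1424 = 95910.48
Step 3 — Rf = 95910.48 * 802 * 0.00287 ≈ 220760 N (5 s.f.)

220760 N


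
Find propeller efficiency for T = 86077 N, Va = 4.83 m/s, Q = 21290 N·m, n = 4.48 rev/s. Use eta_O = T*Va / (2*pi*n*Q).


Formula: eta = T * Va / (2 * pi * n * Q)
Step 1 — numerator = T * Va = 86077 * 4.83 = 415751.91
Step 2 — 2 * pi * n = 2 * pi * 4.48 = 28.14867
Step 3 — denominator = 28.14867 * 21290 = 599285.18
Step 4 — eta = 415751.91 / 599285.18 ≈ 0.69375 (5 s.f.)

0.69375


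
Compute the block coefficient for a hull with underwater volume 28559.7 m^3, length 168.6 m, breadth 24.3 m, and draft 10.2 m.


Formula: Cb = V / (L * B * T)
Step 1 — L * B * T = 168.6 * 24.3 * 10.2 = 41789.196 m^3
Step 2 — Cb = 28559.7 / 41789.196 ≈ 0.68342 (5 s.f.)

0.68342


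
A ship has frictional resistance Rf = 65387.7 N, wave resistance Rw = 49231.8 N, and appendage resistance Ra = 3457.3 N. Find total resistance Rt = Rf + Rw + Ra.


Formula: Rt = Rf + Rw + Ra
Substituting: Rt = 65387.7 + 49231.8 + 3457.3
Result: Rt = 118076.8 N

118076.8 N


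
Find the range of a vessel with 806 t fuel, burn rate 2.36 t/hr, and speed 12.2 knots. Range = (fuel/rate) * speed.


Formula: endurance = fuel / rate; range = endurance * speed
Step 1 — endurance = 806 / 2.36 = 341.5254 hours
Step 2 — range = 341.5254 * 12.2 ≈ 4166.6 nautical miles (5 s.f.)

4166.6 NM


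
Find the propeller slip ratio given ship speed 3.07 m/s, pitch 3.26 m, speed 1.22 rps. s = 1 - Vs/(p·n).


Formula: s = 1 - Vs / (p * n)
Step 1 — p * n = 3.26 * 1.22 = 3.9772
Step 2 — Vs / (p*n) = 3.07 / 3.9772 = 0.7719 (6 d.p.)
Step 3 — s = 1 - 0.7719 = 0.2281

0.2281


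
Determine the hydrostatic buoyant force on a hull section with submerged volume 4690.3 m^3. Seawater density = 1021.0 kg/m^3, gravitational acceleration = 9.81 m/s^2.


Formula: Fb = rho * g * V
Substituting: Fb = 1021.0 * 9.81 * 4690.3
Intermediate: 1021.0 * 9.81 = 10016.01
Result: Fb = 10016.01 * 4690.3 ≈ 46978000 N (5 s.f.)

46978000 N


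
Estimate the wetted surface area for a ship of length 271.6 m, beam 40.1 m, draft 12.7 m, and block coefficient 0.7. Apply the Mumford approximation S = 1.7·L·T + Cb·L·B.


Formula: S = 1.7*L*T + V/T with V = Cb*L*B*T, i.e. S = L * (1.7*T + Cb*B)
Step 1 — 1.7*T = 1.7 * 12.7 = 21.59 m
Step 2 — Cb*B = 0.7 * 40.1 = 28.07 m
Step 3 — 1.7*T + Cb*B = 21.59 + 28.07 = 49.66 m
Step 4 — S = 271.6 * 49.66 ≈ 13488 m^2 (5 s.f.)

13488 m^2


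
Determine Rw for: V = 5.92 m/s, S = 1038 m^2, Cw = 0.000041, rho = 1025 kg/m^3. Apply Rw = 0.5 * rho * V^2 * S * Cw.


Formula: Rw = 0.5 * rho * V^2 * S * Cw
Step 1 — V^2 = 5.92^2 = 35.0464
Step 2 — 0.5 * rho * V^2 = 0.5 * 1025 * 35.0464 = 17961.28
Step 3 — Rw = 17961.28 * 1038 * 0.000041 ≈ 764.40 N (5 s.f.)

764.40 N


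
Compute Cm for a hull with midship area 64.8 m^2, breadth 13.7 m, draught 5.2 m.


Formula: Cm = Am / (B * T)
Step 1 — B * T = 13.7 * 5.2 = 71.24 m^2
Step 2 — Cm = 64.8 / 71.24 ≈ 0.90960 (5 s.f.)

0.90960


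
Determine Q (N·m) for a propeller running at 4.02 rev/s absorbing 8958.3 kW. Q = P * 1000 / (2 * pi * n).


Formula: Q = P_W / (2 * pi * n)
Step 1 — P_W = 8958.3 kW * 1000 = 8958300.0 W
Step 2 — 2 * pi * n = 2 * pi * 4.02 = 25.258405
Step 3 — Q = 8958300.0 / 25.258405 ≈ 354670 N·m (5 s.f.)

354670 N·m


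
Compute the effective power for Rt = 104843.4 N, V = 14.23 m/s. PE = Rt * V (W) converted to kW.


Formula: PE = Rt * V / 1000 (kW)
Step 1 — PE (W) = 104843.4 * 14.23 = 1491921.582 W
Step 2 — PE (kW) = 1491921.582 / 1000 ≈ 1491.9 kW (5 s.f.)

1491.9 kW


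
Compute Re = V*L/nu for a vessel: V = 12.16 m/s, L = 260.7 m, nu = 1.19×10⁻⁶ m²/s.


Formula: Re = V * L / nu
Step 1 — V * L = 12.16 * 260.7 = 3170.112 m^2/s
Step 2 — Re = 3170.112 / 1.19e-6 = 2.66e+09

2.66e+09


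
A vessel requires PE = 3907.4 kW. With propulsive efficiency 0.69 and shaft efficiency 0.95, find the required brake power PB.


Formula: PB = PE / (eta_D * eta_S)
Step 1 — combined efficiency = eta_D * eta_S = 0.69 * 0.95 = 0.6555
Step 2 — PB = 3907.4 / 0.6555 ≈ 5960.9 kW (5 s.f.)

5960.9 kW


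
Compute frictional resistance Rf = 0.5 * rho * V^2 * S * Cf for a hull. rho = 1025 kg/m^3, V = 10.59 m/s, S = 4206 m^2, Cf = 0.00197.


Formula: Rf = 0.5 * rho * V^2 * S * Cf
Step 1 — V^2 = 10.59^2 = 112.1481
Step 2 — 0.5 * rho * V^2 = 0.5 * 1025 * 112.1481 = 57475.90125
Step 3 — Rf = 57475.90125 * 4206 * 0.00197 ≈ 476230 N (5 s.f.)

476230 N


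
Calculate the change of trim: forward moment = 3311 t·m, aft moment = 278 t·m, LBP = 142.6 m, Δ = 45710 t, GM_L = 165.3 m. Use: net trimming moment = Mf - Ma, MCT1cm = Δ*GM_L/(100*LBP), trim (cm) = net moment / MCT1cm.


Formula: net trimming moment = Mf - Ma; MCT1cm = Δ*GM_L/(100*LBP); trim = net moment / MCT1cm
Step 1 — net trimming moment = 3311 - 278 = 3033 t·m
Step 2 — MCT1cm = 45710 * 165.3 / (100 * 142.6) = 529.8642 t·m/cm
Step 3 — trim = 3033 / 529.8642 ≈ 5.7241 cm (5 s.f.)

5.7241 cm


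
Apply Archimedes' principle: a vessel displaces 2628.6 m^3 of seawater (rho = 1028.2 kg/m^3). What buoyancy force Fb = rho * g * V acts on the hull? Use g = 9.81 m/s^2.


Formula: Fb = rho * g * V
Substituting: Fb = 1028.2 * 9.81 * 2628.6
Intermediate: 1028.2 * 9.81 = 10086.642
Result: Fb = 10086.642 * 2628.6 ≈ 26514000 N (5 s.f.)

26514000 N


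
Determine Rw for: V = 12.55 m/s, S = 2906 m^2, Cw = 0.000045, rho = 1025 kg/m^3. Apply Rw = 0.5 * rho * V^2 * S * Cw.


Formula: Rw = 0.5 * rho * V^2 * S * Cw
Step 1 — V^2 = 12.55^2 = 157.5025
Step 2 — 0.5 * rho * V^2 = 0.5 * 1025 * 157.5025 = 80720.03125
Step 3 — Rw = 80720.03125 * 2906 * 0.000045 ≈ 10556 N (5 s.f.)

10556 N


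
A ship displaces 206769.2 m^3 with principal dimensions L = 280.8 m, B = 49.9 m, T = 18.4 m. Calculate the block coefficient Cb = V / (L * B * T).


Formula: Cb = V / (L * B * T)
Step 1 — L * B * T = 280.8 * 49.9 * 18.4 = 257819.328 m^3
Step 2 — Cb = 206769.2 / 257819.328 ≈ 0.80199 (5 s.f.)

0.80199


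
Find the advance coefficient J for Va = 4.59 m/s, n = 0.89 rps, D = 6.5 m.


Formula: J = Va / (n * D)
Step 1 — n * D = 0.89 * 6.5 = 5.785
Step 2 — J = 4.59 / 5.785 ≈ 0.79343 (5 s.f.)

0.79343


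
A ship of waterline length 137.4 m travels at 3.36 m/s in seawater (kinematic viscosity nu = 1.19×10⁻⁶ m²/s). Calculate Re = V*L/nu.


Formula: Re = V * L / nu
Step 1 — V * L = 3.36 * 137.4 = 461.664 m^2/s
Step 2 — Re = 461.664 / 1.19e-6 = 3.88e+08

3.88e+08


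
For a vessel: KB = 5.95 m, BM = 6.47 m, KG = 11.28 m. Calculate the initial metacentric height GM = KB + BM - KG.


Formula: GM = KB + BM - KG
Step 1 — KM = KB + BM = 5.95 + 6.47 = 12.42 m
Step 2 — GM = KM - KG = 12.42 - 11.28 = 1.14 m

1.14 m


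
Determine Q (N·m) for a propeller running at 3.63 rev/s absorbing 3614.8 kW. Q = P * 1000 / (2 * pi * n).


Formula: Q = P_W / (2 * pi * n)
Step 1 — P_W = 3614.8 kW * 1000 = 3614800.0 W
Step 2 — 2 * pi * n = 2 * pi * 3.63 = 22.807963
Step 3 — Q = 3614800.0 / 22.807963 ≈ 158490 N·m (5 s.f.)

158490 N·m


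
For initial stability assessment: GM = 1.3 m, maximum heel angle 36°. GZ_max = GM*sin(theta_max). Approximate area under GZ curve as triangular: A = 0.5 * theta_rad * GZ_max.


Formula: GZ_max = GM * sin(theta); Area = 0.5 * theta_rad * GZ_max
Step 1 — GZ_max = 1.3 * sin(36°) = 1.3 * 0.587785 = 0.76412 m
Step 2 — theta_rad = 36 * pi/180 = 0.628319 rad
Step 3 — Area = 0.5 * 0.628319 * 0.76412 ≈ 0.24006 m·rad (5 s.f.)

0.24006 m·rad


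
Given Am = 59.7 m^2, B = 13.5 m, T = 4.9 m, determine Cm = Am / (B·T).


Formula: Cm = Am / (B * T)
Step 1 — B * T = 13.5 * 4.9 = 66.15 m^2
Step 2 — Cm = 59.7 / 66.15 ≈ 0.90249 (5 s.f.)

0.90249


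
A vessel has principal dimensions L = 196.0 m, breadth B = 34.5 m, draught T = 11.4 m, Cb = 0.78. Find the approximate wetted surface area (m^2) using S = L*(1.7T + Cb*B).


Formula: S = 1.7*L*T + V/T with V = Cb*L*B*T, i.e. S = L * (1.7*T + Cb*B)
Step 1 — 1.7*T = 1.7 * 11.4 = 19.38 m
Step 2 — Cb*B = 0.78 * 34.5 = 26.91 m
Step 3 — 1.7*T + Cb*B = 19.38 + 26.91 = 46.29 m
Step 4 — S = 196.0 * 46.29 ≈ 9072.8 m^2 (5 s.f.)

9072.8 m^2


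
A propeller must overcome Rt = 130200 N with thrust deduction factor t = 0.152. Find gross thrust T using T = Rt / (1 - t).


Formula: T = Rt / (1 - t)
Step 1 — (1 - t) = 1 - 0.152 = 0.848
Step 2 — T = 130200 / 0.848 ≈ 153540 N (5 s.f.)

153540 N


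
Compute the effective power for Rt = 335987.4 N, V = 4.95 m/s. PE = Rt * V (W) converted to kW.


Formula: PE = Rt * V / 1000 (kW)
Step 1 — PE (W) = 335987.4 * 4.95 = 1663137.63 W
Step 2 — PE (kW) = 1663137.63 / 1000 ≈ 1663.1 kW (5 s.f.)

1663.1 kW


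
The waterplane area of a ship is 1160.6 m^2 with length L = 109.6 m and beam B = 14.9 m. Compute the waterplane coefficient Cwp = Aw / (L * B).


Formula: Cwp = Aw / (L * B)
Step 1 — L * B = 109.6 * 14.9 = 1633.04 m^2
Step 2 — Cwp = 1160.6 / 1633.04 ≈ 0.71070 (5 s.f.)

0.71070


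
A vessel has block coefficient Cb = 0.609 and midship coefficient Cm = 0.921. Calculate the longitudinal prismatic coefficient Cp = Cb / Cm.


Formula: Cp = Cb / Cm
Substituting: Cp = 0.609 / 0.921
Result: Cp ≈ 0.66124 (5 s.f.)

0.66124


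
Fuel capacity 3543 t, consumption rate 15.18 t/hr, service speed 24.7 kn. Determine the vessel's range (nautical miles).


Formula: endurance = fuel / rate; range = endurance * speed
Step 1 — endurance = 3543 / 15.18 = 233.3992 hours
Step 2 — range = 233.3992 * 24.7 ≈ 5765.0 nautical miles (5 s.f.)

5765.0 NM


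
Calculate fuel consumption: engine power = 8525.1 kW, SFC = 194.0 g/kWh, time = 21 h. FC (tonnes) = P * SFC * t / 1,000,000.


Formula: FC (tonnes) = P * SFC * t / 1,000,000
Step 1 — P * SFC * t = 8525.1 * 194.0 * 21 = 34731257.4 g
Step 2 — FC (tonnes) = 34731257.4 / 1,000,000 ≈ 34.731 tonnes (5 s.f.)

34.731 tonnes


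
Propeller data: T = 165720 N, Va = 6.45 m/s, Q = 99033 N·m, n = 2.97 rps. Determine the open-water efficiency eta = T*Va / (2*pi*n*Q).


Formula: eta = T * Va / (2 * pi * n * Q)
Step 1 — numerator = T * Va = 165720 * 6.45 = 1068894.0
Step 2 — 2 * pi * n = 2 * pi * 2.97 = 18.66106
Step 3 — denominator = 18.66106 * 99033 = 1848060.75
Step 4 — eta = 1068894.0 / 1848060.75 ≈ 0.57839 (5 s.f.)

0.57839


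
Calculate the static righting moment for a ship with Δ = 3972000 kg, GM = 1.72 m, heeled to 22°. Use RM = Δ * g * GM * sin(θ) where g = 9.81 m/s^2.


Formula: GZ = GM * sin(theta); RM = disp * g * GZ
Step 1 — GZ = 1.72 * sin(22°) = 1.72 * 0.374607 = 0.644324 m
Step 2 — RM = 3972000 * 9.81 * 0.644324 ≈ 25106000 N·m (5 s.f.)

25106000 N·m


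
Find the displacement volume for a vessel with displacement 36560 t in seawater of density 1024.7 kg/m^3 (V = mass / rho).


Formula: V = mass / rho
Step 1 — convert tonnes to kg: 36560 t * 1000 = 36560000 kg
Step 2 — V = 36560000 / 1024.7 ≈ 35679 m^3 (5 s.f.)

35679 m^3


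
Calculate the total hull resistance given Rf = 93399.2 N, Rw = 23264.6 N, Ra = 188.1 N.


Formula: Rt = Rf + Rw + Ra
Substituting: Rt = 93399.2 + 23264.6 + 188.1
Result: Rt = 116851.9 N

116851.9 N


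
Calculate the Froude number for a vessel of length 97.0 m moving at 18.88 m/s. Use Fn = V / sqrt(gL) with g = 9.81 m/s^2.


Formula: Fn = V / sqrt(g * L)
Step 1 — g * L = 9.81 * 97.0 = 951.57
Step 2 — sqrt(g * L) = sqrt(951.57) = 30.847528
Step 3 — Fn = 18.88 / 30.847528 ≈ 0.61204 (5 s.f.)

0.61204


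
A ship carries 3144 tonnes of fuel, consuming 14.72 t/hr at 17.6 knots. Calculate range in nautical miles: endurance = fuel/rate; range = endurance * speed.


Formula: endurance = fuel / rate; range = endurance * speed
Step 1 — endurance = 3144 / 14.72 = 213.587 hours
Step 2 — range = 213.587 * 17.6 ≈ 3759.1 nautical miles (5 s.f.)

3759.1 NM


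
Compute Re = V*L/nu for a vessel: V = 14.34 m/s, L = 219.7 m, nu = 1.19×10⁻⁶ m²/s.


Formula: Re = V * L / nu
Step 1 — V * L = 14.34 * 219.7 = 3150.498 m^2/s
Step 2 — Re = 3150.498 / 1.19e-6 = 2.65e+09

2.65e+09


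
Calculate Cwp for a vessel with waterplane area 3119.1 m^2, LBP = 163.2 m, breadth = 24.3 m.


Formula: Cwp = Aw / (L * B)
Step 1 — L * B = 163.2 * 24.3 = 3965.76 m^2
Step 2 — Cwp = 3119.1 / 3965.76 ≈ 0.78651 (5 s.f.)

0.78651


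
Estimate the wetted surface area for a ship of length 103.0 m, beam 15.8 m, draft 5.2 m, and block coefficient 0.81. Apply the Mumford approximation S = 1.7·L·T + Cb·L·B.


Formula: S = 1.7*L*T + V/T with V = Cb*L*B*T, i.e. S = L * (1.7*T + Cb*B)
Step 1 — 1.7*T = 1.7 * 5.2 = 8.84 m
Step 2 — Cb*B = 0.81 * 15.8 = 12.798 m
Step 3 — 1.7*T + Cb*B = 8.84 + 12.798 = 21.638 m
Step 4 — S = 103.0 * 21.638 ≈ 2228.7 m^2 (5 s.f.)

2228.7 m^2


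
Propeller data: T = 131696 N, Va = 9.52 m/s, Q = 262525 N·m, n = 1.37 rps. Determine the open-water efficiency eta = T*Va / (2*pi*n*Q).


Formula: eta = T * Va / (2 * pi * n * Q)
Step 1 — numerator = T * Va = 131696 * 9.52 = 1253745.92
Step 2 — 2 * pi * n = 2 * pi * 1.37 = 8.607964
Step 3 — denominator = 8.607964 * 262525 = 2259805.75
Step 4 — eta = 1253745.92 / 2259805.75 ≈ 0.55480 (5 s.f.)

0.55480


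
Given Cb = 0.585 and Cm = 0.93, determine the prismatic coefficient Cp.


Formula: Cp = Cb / Cm
Substituting: Cp = 0.585 / 0.93
Result: Cp ≈ 0.62903 (5 s.f.)

0.62903


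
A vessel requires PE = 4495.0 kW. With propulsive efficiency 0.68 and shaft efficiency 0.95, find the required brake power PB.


Formula: PB = PE / (eta_D * eta_S)
Step 1 — combined efficiency = eta_D * eta_S = 0.68 * 0.95 = 0.646
Step 2 — PB = 4495.0 / 0.646 ≈ 6958.2 kW (5 s.f.)

6958.2 kW


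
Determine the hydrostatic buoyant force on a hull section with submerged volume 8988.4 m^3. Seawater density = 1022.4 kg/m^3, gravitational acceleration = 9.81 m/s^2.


Formula: Fb = rho * g * V
Substituting: Fb = 1022.4 * 9.81 * 8988.4
Intermediate: 1022.4 * 9.81 = 10029.744
Result: Fb = 10029.744 * 8988.4 ≈ 90151000 N (5 s.f.)

90151000 N


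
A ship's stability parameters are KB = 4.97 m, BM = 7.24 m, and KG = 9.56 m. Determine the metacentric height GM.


Formula: GM = KB + BM - KG
Step 1 — KM = KB + BM = 4.97 + 7.24 = 12.21 m
Step 2 — GM = KM - KG = 12.21 - 9.56 = 2.65 m

2.65 m


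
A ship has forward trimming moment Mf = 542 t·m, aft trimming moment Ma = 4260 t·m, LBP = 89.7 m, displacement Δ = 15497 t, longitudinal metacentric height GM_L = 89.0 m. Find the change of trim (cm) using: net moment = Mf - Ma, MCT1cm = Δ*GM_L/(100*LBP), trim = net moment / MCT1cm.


Formula: net trimming moment = Mf - Ma; MCT1cm = Δ*GM_L/(100*LBP); trim = net moment / MCT1cm
Step 1 — net trimming moment = 542 - 4260 = -3718 t·m
Step 2 — MCT1cm = 15497 * 89.0 / (100 * 89.7) = 153.7606 t·m/cm
Step 3 — trim = -3718 / 153.7606 ≈ -24.180 cm (5 s.f.)

-24.180 cm


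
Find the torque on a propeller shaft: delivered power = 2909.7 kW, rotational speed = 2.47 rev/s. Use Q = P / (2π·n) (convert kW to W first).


Formula: Q = P_W / (2 * pi * n)
Step 1 — P_W = 2909.7 kW * 1000 = 2909700.0 W
Step 2 — 2 * pi * n = 2 * pi * 2.47 = 15.519468
Step 3 — Q = 2909700.0 / 15.519468 ≈ 187490 N·m (5 s.f.)

187490 N·m


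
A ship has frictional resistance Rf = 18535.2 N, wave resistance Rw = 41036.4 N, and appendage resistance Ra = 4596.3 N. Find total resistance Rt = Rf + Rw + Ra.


Formula: Rt = Rf + Rw + Ra
Substituting: Rt = 18535.2 + 41036.4 + 4596.3
Result: Rt = 64167.9 N

64167.9 N


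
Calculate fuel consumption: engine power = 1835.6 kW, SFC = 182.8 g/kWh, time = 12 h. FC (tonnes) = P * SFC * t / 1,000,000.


Formula: FC (tonnes) = P * SFC * t / 1,000,000
Step 1 — P * SFC * t = 1835.6 * 182.8 * 12 = 4026572.16 g
Step 2 — FC (tonnes) = 4026572.16 / 1,000,000 ≈ 4.0266 tonnes (5 s.f.)

4.0266 tonnes


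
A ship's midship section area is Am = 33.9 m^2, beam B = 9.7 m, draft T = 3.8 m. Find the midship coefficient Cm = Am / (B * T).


Formula: Cm = Am / (B * T)
Step 1 — B * T = 9.7 * 3.8 = 36.86 m^2
Step 2 — Cm = 33.9 / 36.86 ≈ 0.91970 (5 s.f.)

0.91970


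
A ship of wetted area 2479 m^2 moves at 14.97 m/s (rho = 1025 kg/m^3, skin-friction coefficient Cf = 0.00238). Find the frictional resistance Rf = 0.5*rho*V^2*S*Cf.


Formula: Rf = 0.5 * rho * V^2 * S * Cf
Step 1 — V^2 = 14.97^2 = 224.1009
Step 2 — 0.5 * rho * V^2 = 0.5 * 1025 * 224.1009 = 114851.71125
Step 3 — Rf = 114851.71125 * 2479 * 0.00238 ≈ 677630 N (5 s.f.)

677630 N
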